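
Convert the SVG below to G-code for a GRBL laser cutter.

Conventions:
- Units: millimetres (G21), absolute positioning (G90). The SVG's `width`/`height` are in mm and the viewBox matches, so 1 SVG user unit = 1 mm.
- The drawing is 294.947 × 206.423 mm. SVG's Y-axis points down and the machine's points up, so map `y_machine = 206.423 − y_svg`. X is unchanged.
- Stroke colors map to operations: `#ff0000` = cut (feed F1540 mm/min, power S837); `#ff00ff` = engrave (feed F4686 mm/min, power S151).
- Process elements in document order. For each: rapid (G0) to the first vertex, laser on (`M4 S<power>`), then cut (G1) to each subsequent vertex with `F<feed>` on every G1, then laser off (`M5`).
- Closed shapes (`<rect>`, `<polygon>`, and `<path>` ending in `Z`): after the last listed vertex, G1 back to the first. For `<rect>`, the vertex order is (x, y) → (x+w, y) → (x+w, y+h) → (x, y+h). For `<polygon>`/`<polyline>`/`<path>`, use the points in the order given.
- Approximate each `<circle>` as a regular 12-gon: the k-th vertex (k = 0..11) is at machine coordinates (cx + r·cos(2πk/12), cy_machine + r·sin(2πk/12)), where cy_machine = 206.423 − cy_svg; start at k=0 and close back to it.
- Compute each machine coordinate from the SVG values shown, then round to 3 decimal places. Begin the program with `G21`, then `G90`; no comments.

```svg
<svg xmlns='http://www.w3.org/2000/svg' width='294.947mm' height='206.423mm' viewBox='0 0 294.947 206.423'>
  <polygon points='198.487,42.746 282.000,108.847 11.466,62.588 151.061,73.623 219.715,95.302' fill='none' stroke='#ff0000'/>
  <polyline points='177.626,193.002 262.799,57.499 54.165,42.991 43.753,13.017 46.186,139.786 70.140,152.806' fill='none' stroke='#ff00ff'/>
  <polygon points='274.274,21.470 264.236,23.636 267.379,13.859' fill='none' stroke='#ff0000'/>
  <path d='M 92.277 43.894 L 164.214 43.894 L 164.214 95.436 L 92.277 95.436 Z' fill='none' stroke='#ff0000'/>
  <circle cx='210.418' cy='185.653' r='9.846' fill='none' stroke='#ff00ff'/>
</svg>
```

Since the viewBox matches the mm dimensions, user units are millimetres directly. The only transform is the Y-flip y_m = 206.423 − y_svg.

Shape 1 is a closed polygon drawn with `<polygon>`. Its stroke #ff0000 means cut at S837, F1540. After flipping Y the toolpath is (198.487,163.677) → (282.000,97.576) → (11.466,143.835) → (151.061,132.800) → (219.715,111.121) → (198.487,163.677), returning to the start.

Shape 2 is a open polyline drawn with `<polyline>`. Its stroke #ff00ff means engrave at S151, F4686. After flipping Y the toolpath is (177.626,13.421) → (262.799,148.924) → (54.165,163.432) → (43.753,193.406) → (46.186,66.637) → (70.140,53.617).

Shape 3 is a regular polygon drawn with `<polygon>`. Its stroke #ff0000 means cut at S837, F1540. After flipping Y the toolpath is (274.274,184.953) → (264.236,182.787) → (267.379,192.564) → (274.274,184.953), returning to the start.

Shape 4 is a rectangle drawn with `<path>`. Its stroke #ff0000 means cut at S837, F1540. After flipping Y the toolpath is (92.277,162.529) → (164.214,162.529) → (164.214,110.987) → (92.277,110.987) → (92.277,162.529), returning to the start.

Shape 5 is a circle drawn with `<circle>`. Its stroke #ff00ff means engrave at S151, F4686. After flipping Y the toolpath is (220.264,20.770) → (218.945,25.693) → (215.341,29.297) → (210.418,30.616) → (205.495,29.297) → (201.891,25.693) → (200.572,20.770) → (201.891,15.847) → (205.495,12.243) → (210.418,10.924) → (215.341,12.243) → (218.945,15.847) → (220.264,20.770), returning to the start.

G21
G90
G0 X198.487 Y163.677
M4 S837
G1 X282.000 Y97.576 F1540
G1 X11.466 Y143.835 F1540
G1 X151.061 Y132.800 F1540
G1 X219.715 Y111.121 F1540
G1 X198.487 Y163.677 F1540
M5
G0 X177.626 Y13.421
M4 S151
G1 X262.799 Y148.924 F4686
G1 X54.165 Y163.432 F4686
G1 X43.753 Y193.406 F4686
G1 X46.186 Y66.637 F4686
G1 X70.140 Y53.617 F4686
M5
G0 X274.274 Y184.953
M4 S837
G1 X264.236 Y182.787 F1540
G1 X267.379 Y192.564 F1540
G1 X274.274 Y184.953 F1540
M5
G0 X92.277 Y162.529
M4 S837
G1 X164.214 Y162.529 F1540
G1 X164.214 Y110.987 F1540
G1 X92.277 Y110.987 F1540
G1 X92.277 Y162.529 F1540
M5
G0 X220.264 Y20.770
M4 S151
G1 X218.945 Y25.693 F4686
G1 X215.341 Y29.297 F4686
G1 X210.418 Y30.616 F4686
G1 X205.495 Y29.297 F4686
G1 X201.891 Y25.693 F4686
G1 X200.572 Y20.770 F4686
G1 X201.891 Y15.847 F4686
G1 X205.495 Y12.243 F4686
G1 X210.418 Y10.924 F4686
G1 X215.341 Y12.243 F4686
G1 X218.945 Y15.847 F4686
G1 X220.264 Y20.770 F4686
M5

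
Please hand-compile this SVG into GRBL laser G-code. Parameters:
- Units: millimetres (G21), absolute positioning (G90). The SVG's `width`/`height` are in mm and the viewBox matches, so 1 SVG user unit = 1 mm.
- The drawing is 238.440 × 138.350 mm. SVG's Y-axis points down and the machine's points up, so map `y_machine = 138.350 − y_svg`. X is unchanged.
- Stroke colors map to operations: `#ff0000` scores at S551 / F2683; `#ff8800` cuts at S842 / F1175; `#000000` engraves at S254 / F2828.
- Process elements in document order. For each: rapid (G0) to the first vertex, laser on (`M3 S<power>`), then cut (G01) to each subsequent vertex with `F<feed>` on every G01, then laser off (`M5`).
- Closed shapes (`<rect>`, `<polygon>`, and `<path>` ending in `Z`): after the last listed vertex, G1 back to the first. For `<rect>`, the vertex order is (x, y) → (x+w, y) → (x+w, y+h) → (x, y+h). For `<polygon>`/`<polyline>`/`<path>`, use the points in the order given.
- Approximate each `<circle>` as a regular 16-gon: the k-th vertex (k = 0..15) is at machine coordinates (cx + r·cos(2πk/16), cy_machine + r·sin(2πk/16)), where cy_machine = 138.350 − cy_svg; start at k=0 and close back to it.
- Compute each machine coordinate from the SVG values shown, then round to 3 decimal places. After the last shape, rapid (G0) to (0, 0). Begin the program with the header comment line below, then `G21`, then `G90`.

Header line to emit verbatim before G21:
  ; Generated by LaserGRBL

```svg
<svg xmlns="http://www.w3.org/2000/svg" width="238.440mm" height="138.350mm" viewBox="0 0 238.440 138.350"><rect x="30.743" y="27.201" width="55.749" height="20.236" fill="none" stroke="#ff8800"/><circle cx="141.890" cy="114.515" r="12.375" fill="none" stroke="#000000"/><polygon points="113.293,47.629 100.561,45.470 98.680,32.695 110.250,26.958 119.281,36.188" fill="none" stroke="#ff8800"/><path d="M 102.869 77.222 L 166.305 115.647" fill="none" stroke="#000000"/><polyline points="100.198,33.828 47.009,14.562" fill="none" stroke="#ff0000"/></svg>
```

; Generated by LaserGRBL
G21
G90
G0 X30.743 Y111.149
M3 S842
G01 X86.492 Y111.149 F1175
G01 X86.492 Y90.913 F1175
G01 X30.743 Y90.913 F1175
G01 X30.743 Y111.149 F1175
M5
G0 X154.265 Y23.835
M3 S254
G01 X153.323 Y28.571 F2828
G01 X150.640 Y32.585 F2828
G01 X146.626 Y35.268 F2828
G01 X141.890 Y36.210 F2828
G01 X137.154 Y35.268 F2828
G01 X133.140 Y32.585 F2828
G01 X130.457 Y28.571 F2828
G01 X129.515 Y23.835 F2828
G01 X130.457 Y19.099 F2828
G01 X133.140 Y15.085 F2828
G01 X137.154 Y12.402 F2828
G01 X141.890 Y11.460 F2828
G01 X146.626 Y12.402 F2828
G01 X150.640 Y15.085 F2828
G01 X153.323 Y19.099 F2828
G01 X154.265 Y23.835 F2828
M5
G0 X113.293 Y90.721
M3 S842
G01 X100.561 Y92.880 F1175
G01 X98.680 Y105.655 F1175
G01 X110.250 Y111.392 F1175
G01 X119.281 Y102.162 F1175
G01 X113.293 Y90.721 F1175
M5
G0 X102.869 Y61.128
M3 S254
G01 X166.305 Y22.703 F2828
M5
G0 X100.198 Y104.522
M3 S551
G01 X47.009 Y123.788 F2683
M5
G0 X0.000 Y0.000

Since the viewBox matches the mm dimensions, user units are millimetres directly. The only transform is the Y-flip y_m = 138.350 − y_svg.

Shape 1 is a rectangle drawn with `<rect>`. Its stroke #ff8800 means cut at S842, F1175. After flipping Y the toolpath is (30.743,111.149) → (86.492,111.149) → (86.492,90.913) → (30.743,90.913) → (30.743,111.149), returning to the start.

Shape 2 is a circle drawn with `<circle>`. Its stroke #000000 means engrave at S254, F2828. After flipping Y the toolpath is (154.265,23.835) → (153.323,28.571) → (150.640,32.585) → (146.626,35.268) → (141.890,36.210) → (137.154,35.268) → (133.140,32.585) → (130.457,28.571) → (129.515,23.835) → (130.457,19.099) → (133.140,15.085) → (137.154,12.402) → (141.890,11.460) → (146.626,12.402) → (150.640,15.085) → (153.323,19.099) → (154.265,23.835), returning to the start.

Shape 3 is a regular polygon drawn with `<polygon>`. Its stroke #ff8800 means cut at S842, F1175. After flipping Y the toolpath is (113.293,90.721) → (100.561,92.880) → (98.680,105.655) → (110.250,111.392) → (119.281,102.162) → (113.293,90.721), returning to the start.

Shape 4 is a line segment drawn with `<path>`. Its stroke #000000 means engrave at S254, F2828. After flipping Y the toolpath is (102.869,61.128) → (166.305,22.703).

Shape 5 is a line segment drawn with `<polyline>`. Its stroke #ff0000 means score at S551, F2683. After flipping Y the toolpath is (100.198,104.522) → (47.009,123.788).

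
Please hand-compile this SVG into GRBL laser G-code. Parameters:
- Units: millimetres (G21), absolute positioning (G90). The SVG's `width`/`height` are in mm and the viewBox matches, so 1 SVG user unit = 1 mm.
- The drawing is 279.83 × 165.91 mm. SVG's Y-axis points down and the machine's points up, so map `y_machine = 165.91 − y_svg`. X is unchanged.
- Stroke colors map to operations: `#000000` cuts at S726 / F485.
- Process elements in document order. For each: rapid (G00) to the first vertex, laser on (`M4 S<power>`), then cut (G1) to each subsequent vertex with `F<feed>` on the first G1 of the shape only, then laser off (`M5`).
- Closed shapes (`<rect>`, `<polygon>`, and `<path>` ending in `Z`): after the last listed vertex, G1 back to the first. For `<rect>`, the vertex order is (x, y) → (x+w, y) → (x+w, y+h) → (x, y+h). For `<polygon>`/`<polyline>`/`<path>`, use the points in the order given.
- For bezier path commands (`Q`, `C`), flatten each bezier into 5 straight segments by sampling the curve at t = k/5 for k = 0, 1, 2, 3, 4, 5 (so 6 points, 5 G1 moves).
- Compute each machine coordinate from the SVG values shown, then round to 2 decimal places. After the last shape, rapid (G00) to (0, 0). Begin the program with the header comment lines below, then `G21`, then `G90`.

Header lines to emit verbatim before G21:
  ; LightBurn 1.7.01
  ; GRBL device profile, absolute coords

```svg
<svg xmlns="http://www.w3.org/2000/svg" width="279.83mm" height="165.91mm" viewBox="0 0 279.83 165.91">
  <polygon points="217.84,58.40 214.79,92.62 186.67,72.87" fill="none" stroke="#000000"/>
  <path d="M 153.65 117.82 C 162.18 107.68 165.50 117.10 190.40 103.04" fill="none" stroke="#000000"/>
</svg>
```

; LightBurn 1.7.01
; GRBL device profile, absolute coords
G21
G90
G00 X217.84 Y107.51
M4 S726
G1 X214.79 Y73.29 F485
G1 X186.67 Y93.04
G1 X217.84 Y107.51
M5
G00 X153.65 Y48.09
M4 S726
G1 X158.36 Y52.17 F485
G1 X163.10 Y53.62
G1 X169.16 Y54.51
G1 X177.84 Y56.91
G1 X190.40 Y62.87
M5
G00 X0.00 Y0.00

1 u = 1 mm; y_m = 165.91 − y.

[1] `<polygon>` regular polygon, #000000→cut S726 F485: (217.84,107.51) → (214.79,73.29) → (186.67,93.04) → (217.84,107.51) (closed)

[2] `<path>` cubic bezier, #000000→cut S726 F485: (153.65,48.09) → (158.36,52.17) → (163.10,53.62) → (169.16,54.51) → (177.84,56.91) → (190.40,62.87)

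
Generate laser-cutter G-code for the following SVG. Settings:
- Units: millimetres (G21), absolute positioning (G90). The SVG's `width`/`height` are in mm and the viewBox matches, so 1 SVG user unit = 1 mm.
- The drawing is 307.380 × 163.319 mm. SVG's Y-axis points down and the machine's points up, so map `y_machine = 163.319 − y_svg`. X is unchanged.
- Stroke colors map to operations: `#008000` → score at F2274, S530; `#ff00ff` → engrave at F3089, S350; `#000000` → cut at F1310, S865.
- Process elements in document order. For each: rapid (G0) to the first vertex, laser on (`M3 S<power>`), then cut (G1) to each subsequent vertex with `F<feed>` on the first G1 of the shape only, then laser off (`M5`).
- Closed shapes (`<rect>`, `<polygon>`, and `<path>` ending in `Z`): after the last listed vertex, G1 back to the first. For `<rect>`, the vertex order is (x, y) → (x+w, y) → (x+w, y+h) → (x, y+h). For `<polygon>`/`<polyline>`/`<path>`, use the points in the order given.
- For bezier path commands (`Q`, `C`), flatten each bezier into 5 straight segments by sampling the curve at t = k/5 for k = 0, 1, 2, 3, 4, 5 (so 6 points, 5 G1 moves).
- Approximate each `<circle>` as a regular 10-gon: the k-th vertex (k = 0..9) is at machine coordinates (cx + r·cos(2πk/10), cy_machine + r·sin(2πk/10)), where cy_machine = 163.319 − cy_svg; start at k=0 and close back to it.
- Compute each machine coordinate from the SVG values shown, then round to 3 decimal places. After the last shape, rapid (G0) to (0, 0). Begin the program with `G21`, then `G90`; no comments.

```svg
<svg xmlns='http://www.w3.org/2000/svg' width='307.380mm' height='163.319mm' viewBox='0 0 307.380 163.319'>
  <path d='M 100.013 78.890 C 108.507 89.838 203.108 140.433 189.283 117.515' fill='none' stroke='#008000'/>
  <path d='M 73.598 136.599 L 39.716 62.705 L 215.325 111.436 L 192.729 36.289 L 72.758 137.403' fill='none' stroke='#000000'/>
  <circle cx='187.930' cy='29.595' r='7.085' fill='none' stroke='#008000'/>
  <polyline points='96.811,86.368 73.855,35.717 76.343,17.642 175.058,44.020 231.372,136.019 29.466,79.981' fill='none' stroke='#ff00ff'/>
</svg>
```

viewBox `0 0 307.380 163.319` with mm width/height → 1 unit = 1 mm. Flip: y_m = 163.319 − y_svg.

**Shape 1** — `<path>` cubic bezier, stroke `#008000` → score (S530, F2274). Control points (SVG): P0=(100.013,78.890), P1=(108.507,89.838), P2=(203.108,140.433), P3=(189.283,117.515); sampled at t=k/5. Machine vertices: (100.013,84.429) → (113.886,74.008) → (139.087,59.503) → (166.279,46.346) → (186.123,39.969) → (189.283,45.804). Open path.

**Shape 2** — `<path>` open polyline, stroke `#000000` → cut (S865, F1310). Machine vertices: (73.598,26.720) → (39.716,100.614) → (215.325,51.883) → (192.729,127.030) → (72.758,25.916). Open path.

**Shape 3** — `<circle>` circle, stroke `#008000` → score (S530, F2274). Machine vertices: (195.015,133.724) → (193.662,137.888) → (190.119,140.462) → (185.741,140.462) → (182.198,137.888) → (180.845,133.724) → (182.198,129.560) → (185.741,126.986) → (190.119,126.986) → (193.662,129.560) → (195.015,133.724). Closed: final G1 returns to the first vertex.

**Shape 4** — `<polyline>` open polyline, stroke `#ff00ff` → engrave (S350, F3089). Machine vertices: (96.811,76.951) → (73.855,127.602) → (76.343,145.677) → (175.058,119.299) → (231.372,27.300) → (29.466,83.338). Open path.

G21
G90
G0 X100.013 Y84.429
M3 S530
G1 X113.886 Y74.008 F2274
G1 X139.087 Y59.503
G1 X166.279 Y46.346
G1 X186.123 Y39.969
G1 X189.283 Y45.804
M5
G0 X73.598 Y26.720
M3 S865
G1 X39.716 Y100.614 F1310
G1 X215.325 Y51.883
G1 X192.729 Y127.030
G1 X72.758 Y25.916
M5
G0 X195.015 Y133.724
M3 S530
G1 X193.662 Y137.888 F2274
G1 X190.119 Y140.462
G1 X185.741 Y140.462
G1 X182.198 Y137.888
G1 X180.845 Y133.724
G1 X182.198 Y129.560
G1 X185.741 Y126.986
G1 X190.119 Y126.986
G1 X193.662 Y129.560
G1 X195.015 Y133.724
M5
G0 X96.811 Y76.951
M3 S350
G1 X73.855 Y127.602 F3089
G1 X76.343 Y145.677
G1 X175.058 Y119.299
G1 X231.372 Y27.300
G1 X29.466 Y83.338
M5
G0 X0.000 Y0.000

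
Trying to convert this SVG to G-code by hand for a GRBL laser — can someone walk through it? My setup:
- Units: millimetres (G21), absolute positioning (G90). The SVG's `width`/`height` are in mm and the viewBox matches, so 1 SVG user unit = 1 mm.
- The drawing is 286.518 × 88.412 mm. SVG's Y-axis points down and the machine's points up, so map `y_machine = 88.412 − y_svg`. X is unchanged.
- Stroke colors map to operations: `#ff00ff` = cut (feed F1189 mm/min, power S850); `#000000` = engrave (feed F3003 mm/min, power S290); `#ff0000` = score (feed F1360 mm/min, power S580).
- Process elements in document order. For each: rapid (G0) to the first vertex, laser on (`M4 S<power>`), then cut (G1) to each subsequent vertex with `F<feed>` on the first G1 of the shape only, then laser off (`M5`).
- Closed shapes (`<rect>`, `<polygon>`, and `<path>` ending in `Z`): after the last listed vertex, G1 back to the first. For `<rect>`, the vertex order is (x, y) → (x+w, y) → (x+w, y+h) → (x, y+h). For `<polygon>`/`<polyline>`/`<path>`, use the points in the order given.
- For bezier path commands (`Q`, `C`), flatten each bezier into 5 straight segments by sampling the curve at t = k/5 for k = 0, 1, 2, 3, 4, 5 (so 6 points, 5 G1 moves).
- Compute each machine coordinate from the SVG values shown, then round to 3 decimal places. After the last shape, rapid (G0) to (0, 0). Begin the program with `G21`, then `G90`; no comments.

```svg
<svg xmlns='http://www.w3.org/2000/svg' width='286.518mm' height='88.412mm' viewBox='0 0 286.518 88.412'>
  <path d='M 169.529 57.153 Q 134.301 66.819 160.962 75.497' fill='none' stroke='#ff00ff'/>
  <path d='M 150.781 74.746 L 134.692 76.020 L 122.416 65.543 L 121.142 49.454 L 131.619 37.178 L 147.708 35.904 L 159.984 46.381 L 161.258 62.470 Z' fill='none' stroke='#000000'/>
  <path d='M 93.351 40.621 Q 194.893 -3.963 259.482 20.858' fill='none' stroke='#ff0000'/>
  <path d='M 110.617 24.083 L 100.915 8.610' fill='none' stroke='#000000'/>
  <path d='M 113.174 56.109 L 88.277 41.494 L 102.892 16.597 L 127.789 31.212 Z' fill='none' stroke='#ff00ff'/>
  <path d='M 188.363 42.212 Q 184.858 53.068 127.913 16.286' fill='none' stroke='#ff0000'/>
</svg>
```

G21
G90
G0 X169.529 Y31.259
M4 S850
G1 X157.913 Y27.432 F1189
G1 X151.249 Y23.684
G1 X149.535 Y20.015
G1 X152.773 Y16.426
G1 X160.962 Y12.915
M5
G0 X150.781 Y13.666
M4 S290
G1 X134.692 Y12.392 F3003
G1 X122.416 Y22.869
G1 X121.142 Y38.958
G1 X131.619 Y51.234
G1 X147.708 Y52.508
G1 X159.984 Y42.031
G1 X161.258 Y25.942
G1 X150.781 Y13.666
M5
G0 X93.351 Y47.791
M4 S580
G1 X132.490 Y62.848 F1360
G1 X168.672 Y72.353
G1 X201.898 Y76.306
G1 X232.168 Y74.706
G1 X259.482 Y67.554
M5
G0 X110.617 Y64.329
M4 S290
G1 X100.915 Y79.802 F3003
M5
G0 X113.174 Y32.303
M4 S850
G1 X88.277 Y46.918 F1189
G1 X102.892 Y71.815
G1 X127.789 Y57.200
G1 X113.174 Y32.303
M5
G0 X188.363 Y46.200
M4 S580
G1 X184.823 Y43.763 F1360
G1 X177.009 Y45.137
G1 X164.919 Y50.322
G1 X148.553 Y59.319
G1 X127.913 Y72.126
M5
G0 X0.000 Y0.000

1 u = 1 mm; y_m = 88.412 − y.

[1] `<path>` quadratic bezier, #ff00ff→cut S850 F1189: (169.529,31.259) → (157.913,27.432) → (151.249,23.684) → (149.535,20.015) → (152.773,16.426) → (160.962,12.915)

[2] `<path>` regular polygon, #000000→engrave S290 F3003: (150.781,13.666) → (134.692,12.392) → (122.416,22.869) → (121.142,38.958) → (131.619,51.234) → (147.708,52.508) → (159.984,42.031) → (161.258,25.942) → (150.781,13.666) (closed)

[3] `<path>` quadratic bezier, #ff0000→score S580 F1360: (93.351,47.791) → (132.490,62.848) → (168.672,72.353) → (201.898,76.306) → (232.168,74.706) → (259.482,67.554)

[4] `<path>` line segment, #000000→engrave S290 F3003: (110.617,64.329) → (100.915,79.802)

[5] `<path>` regular polygon, #ff00ff→cut S850 F1189: (113.174,32.303) → (88.277,46.918) → (102.892,71.815) → (127.789,57.200) → (113.174,32.303) (closed)

[6] `<path>` quadratic bezier, #ff0000→score S580 F1360: (188.363,46.200) → (184.823,43.763) → (177.009,45.137) → (164.919,50.322) → (148.553,59.319) → (127.913,72.126)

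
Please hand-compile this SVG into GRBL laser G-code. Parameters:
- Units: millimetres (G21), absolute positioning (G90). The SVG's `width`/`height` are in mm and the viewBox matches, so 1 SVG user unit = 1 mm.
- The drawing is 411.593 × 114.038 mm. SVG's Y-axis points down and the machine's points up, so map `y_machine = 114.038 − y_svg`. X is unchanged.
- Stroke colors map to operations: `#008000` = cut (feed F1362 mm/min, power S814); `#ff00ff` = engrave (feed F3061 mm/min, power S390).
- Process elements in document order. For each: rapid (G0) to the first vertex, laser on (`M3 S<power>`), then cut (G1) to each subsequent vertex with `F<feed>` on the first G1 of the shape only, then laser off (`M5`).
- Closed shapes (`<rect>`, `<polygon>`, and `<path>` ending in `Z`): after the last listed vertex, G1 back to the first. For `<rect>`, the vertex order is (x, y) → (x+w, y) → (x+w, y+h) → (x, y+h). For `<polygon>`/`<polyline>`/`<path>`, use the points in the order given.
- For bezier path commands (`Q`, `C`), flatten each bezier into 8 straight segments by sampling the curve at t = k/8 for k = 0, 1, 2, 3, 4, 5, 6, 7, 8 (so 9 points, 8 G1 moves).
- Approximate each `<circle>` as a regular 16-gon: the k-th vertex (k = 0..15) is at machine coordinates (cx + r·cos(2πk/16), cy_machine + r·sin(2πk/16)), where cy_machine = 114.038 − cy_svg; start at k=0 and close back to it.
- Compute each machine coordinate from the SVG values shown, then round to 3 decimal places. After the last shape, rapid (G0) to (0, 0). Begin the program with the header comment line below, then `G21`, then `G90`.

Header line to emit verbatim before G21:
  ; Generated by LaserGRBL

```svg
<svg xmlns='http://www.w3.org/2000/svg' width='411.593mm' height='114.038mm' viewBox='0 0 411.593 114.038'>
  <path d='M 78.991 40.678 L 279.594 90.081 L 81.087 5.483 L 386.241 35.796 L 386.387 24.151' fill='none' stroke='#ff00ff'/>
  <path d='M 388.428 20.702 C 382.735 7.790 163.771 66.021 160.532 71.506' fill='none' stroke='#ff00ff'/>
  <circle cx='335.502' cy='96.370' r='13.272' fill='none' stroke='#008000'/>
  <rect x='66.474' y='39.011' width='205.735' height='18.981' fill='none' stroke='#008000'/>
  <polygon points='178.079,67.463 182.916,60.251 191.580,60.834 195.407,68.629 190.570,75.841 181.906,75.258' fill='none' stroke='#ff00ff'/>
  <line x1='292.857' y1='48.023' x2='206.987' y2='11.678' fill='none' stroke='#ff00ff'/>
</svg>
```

viewBox `0 0 411.593 114.038` with mm width/height → 1 unit = 1 mm. Flip: y_m = 114.038 − y_svg.

**Shape 1** — `<path>` open polyline, stroke `#ff00ff` → engrave (S390, F3061). Machine vertices: (78.991,73.360) → (279.594,23.957) → (81.087,108.555) → (386.241,78.242) → (386.387,89.887). Open path.

**Shape 2** — `<path>` cubic bezier, stroke `#ff00ff` → engrave (S390, F3061). Control points (SVG): P0=(388.428,20.702), P1=(382.735,7.790), P2=(163.771,66.021), P3=(160.532,71.506); sampled at t=k/8. Machine vertices: (388.428,93.336) → (377.134,95.085) → (350.873,91.616) → (314.673,84.382) → (273.560,74.833) → (232.562,64.422) → (196.707,54.600) → (171.021,46.819) → (160.532,42.532). Open path.

**Shape 3** — `<circle>` circle, stroke `#008000` → cut (S814, F1362). Machine vertices: (348.774,17.668) → (347.764,22.747) → (344.887,27.053) → (340.581,29.930) → (335.502,30.940) → (330.423,29.930) → (326.117,27.053) → (323.240,22.747) → (322.230,17.668) → (323.240,12.589) → (326.117,8.283) → (330.423,5.406) → (335.502,4.396) → (340.581,5.406) → (344.887,8.283) → (347.764,12.589) → (348.774,17.668). Closed: final G1 returns to the first vertex.

**Shape 4** — `<rect>` rectangle, stroke `#008000` → cut (S814, F1362). Machine vertices: (66.474,75.027) → (272.209,75.027) → (272.209,56.046) → (66.474,56.046) → (66.474,75.027). Closed: final G1 returns to the first vertex.

**Shape 5** — `<polygon>` regular polygon, stroke `#ff00ff` → engrave (S390, F3061). Machine vertices: (178.079,46.575) → (182.916,53.787) → (191.580,53.204) → (195.407,45.409) → (190.570,38.197) → (181.906,38.780) → (178.079,46.575). Closed: final G1 returns to the first vertex.

**Shape 6** — `<line>` line segment, stroke `#ff00ff` → engrave (S390, F3061). Machine vertices: (292.857,66.015) → (206.987,102.360). Open path.

; Generated by LaserGRBL
G21
G90
G0 X78.991 Y73.360
M3 S390
G1 X279.594 Y23.957 F3061
G1 X81.087 Y108.555
G1 X386.241 Y78.242
G1 X386.387 Y89.887
M5
G0 X388.428 Y93.336
M3 S390
G1 X377.134 Y95.085 F3061
G1 X350.873 Y91.616
G1 X314.673 Y84.382
G1 X273.560 Y74.833
G1 X232.562 Y64.422
G1 X196.707 Y54.600
G1 X171.021 Y46.819
G1 X160.532 Y42.532
M5
G0 X348.774 Y17.668
M3 S814
G1 X347.764 Y22.747 F1362
G1 X344.887 Y27.053
G1 X340.581 Y29.930
G1 X335.502 Y30.940
G1 X330.423 Y29.930
G1 X326.117 Y27.053
G1 X323.240 Y22.747
G1 X322.230 Y17.668
G1 X323.240 Y12.589
G1 X326.117 Y8.283
G1 X330.423 Y5.406
G1 X335.502 Y4.396
G1 X340.581 Y5.406
G1 X344.887 Y8.283
G1 X347.764 Y12.589
G1 X348.774 Y17.668
M5
G0 X66.474 Y75.027
M3 S814
G1 X272.209 Y75.027 F1362
G1 X272.209 Y56.046
G1 X66.474 Y56.046
G1 X66.474 Y75.027
M5
G0 X178.079 Y46.575
M3 S390
G1 X182.916 Y53.787 F3061
G1 X191.580 Y53.204
G1 X195.407 Y45.409
G1 X190.570 Y38.197
G1 X181.906 Y38.780
G1 X178.079 Y46.575
M5
G0 X292.857 Y66.015
M3 S390
G1 X206.987 Y102.360 F3061
M5
G0 X0.000 Y0.000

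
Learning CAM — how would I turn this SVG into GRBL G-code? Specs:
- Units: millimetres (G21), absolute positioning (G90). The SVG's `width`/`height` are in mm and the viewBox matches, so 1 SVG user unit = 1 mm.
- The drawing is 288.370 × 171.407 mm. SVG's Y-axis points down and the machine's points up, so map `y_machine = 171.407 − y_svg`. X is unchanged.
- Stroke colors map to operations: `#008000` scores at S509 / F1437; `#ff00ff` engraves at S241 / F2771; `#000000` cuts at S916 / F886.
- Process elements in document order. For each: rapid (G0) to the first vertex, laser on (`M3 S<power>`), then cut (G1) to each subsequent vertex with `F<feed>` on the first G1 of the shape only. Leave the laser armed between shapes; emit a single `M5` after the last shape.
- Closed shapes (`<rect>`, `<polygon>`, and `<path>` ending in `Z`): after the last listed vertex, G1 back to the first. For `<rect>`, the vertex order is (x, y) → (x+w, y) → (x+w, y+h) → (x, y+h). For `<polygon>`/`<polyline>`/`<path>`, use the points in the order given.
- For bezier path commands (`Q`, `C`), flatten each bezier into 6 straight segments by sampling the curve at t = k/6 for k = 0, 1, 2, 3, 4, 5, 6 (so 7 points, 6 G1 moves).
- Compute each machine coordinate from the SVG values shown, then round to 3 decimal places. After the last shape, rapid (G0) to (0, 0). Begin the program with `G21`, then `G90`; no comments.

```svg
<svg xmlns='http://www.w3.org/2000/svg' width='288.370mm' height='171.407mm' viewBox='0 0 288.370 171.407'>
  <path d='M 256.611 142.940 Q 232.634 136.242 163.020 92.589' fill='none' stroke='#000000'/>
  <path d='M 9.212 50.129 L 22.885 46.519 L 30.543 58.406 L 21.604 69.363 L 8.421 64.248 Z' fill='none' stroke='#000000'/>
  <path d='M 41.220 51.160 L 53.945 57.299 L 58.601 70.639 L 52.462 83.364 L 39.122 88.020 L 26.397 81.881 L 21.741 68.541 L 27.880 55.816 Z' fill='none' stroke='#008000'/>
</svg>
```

G21
G90
G0 X256.611 Y28.467
M3 S916
G1 X247.351 Y31.726 F886
G1 X235.556 Y37.038
G1 X221.225 Y44.404
G1 X204.359 Y53.822
G1 X184.957 Y65.294
G1 X163.020 Y78.818
G0 X9.212 Y121.278
M3 S916
G1 X22.885 Y124.888 F886
G1 X30.543 Y113.001
G1 X21.604 Y102.044
G1 X8.421 Y107.159
G1 X9.212 Y121.278
G0 X41.220 Y120.247
M3 S509
G1 X53.945 Y114.108 F1437
G1 X58.601 Y100.768
G1 X52.462 Y88.043
G1 X39.122 Y83.387
G1 X26.397 Y89.526
G1 X21.741 Y102.866
G1 X27.880 Y115.591
G1 X41.220 Y120.247
M5
G0 X0.000 Y0.000

viewBox `0 0 288.370 171.407` with mm width/height → 1 unit = 1 mm. Flip: y_m = 171.407 − y_svg.

**Shape 1** — `<path>` quadratic bezier, stroke `#000000` → cut (S916, F886). Control points (SVG): P0=(256.611,142.940), P1=(232.634,136.242), P2=(163.020,92.589); sampled at t=k/6. Machine vertices: (256.611,28.467) → (247.351,31.726) → (235.556,37.038) → (221.225,44.404) → (204.359,53.822) → (184.957,65.294) → (163.020,78.818). Open path.

**Shape 2** — `<path>` regular polygon, stroke `#000000` → cut (S916, F886). Machine vertices: (9.212,121.278) → (22.885,124.888) → (30.543,113.001) → (21.604,102.044) → (8.421,107.159) → (9.212,121.278). Closed: final G1 returns to the first vertex.

**Shape 3** — `<path>` regular polygon, stroke `#008000` → score (S509, F1437). Machine vertices: (41.220,120.247) → (53.945,114.108) → (58.601,100.768) → (52.462,88.043) → (39.122,83.387) → (26.397,89.526) → (21.741,102.866) → (27.880,115.591) → (41.220,120.247). Closed: final G1 returns to the first vertex.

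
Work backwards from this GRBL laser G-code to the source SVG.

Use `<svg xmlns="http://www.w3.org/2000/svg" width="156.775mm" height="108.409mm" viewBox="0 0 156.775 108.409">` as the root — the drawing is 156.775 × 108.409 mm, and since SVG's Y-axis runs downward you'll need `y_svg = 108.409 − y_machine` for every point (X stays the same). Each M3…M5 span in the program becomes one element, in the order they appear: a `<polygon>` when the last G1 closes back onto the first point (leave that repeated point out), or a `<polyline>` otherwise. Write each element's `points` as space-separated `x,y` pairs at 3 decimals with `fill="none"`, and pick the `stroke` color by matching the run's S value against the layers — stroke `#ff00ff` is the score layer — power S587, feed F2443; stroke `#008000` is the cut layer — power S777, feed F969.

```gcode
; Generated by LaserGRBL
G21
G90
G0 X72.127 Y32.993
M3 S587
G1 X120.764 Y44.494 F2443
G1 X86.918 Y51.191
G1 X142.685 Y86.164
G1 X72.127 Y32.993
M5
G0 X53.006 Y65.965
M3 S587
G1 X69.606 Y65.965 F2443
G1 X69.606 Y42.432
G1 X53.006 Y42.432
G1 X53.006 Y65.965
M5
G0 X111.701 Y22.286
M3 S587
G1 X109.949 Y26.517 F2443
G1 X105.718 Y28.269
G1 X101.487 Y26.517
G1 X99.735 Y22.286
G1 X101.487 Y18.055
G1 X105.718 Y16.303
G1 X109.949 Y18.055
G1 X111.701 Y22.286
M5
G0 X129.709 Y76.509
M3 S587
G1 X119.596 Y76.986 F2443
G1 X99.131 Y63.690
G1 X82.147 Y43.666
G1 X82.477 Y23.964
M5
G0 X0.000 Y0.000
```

<svg xmlns="http://www.w3.org/2000/svg" width="156.775mm" height="108.409mm" viewBox="0 0 156.775 108.409">
  <polygon points="72.127,75.416 120.764,63.915 86.918,57.218 142.685,22.245" fill="none" stroke="#ff00ff"/>
  <polygon points="53.006,42.444 69.606,42.444 69.606,65.977 53.006,65.977" fill="none" stroke="#ff00ff"/>
  <polygon points="111.701,86.123 109.949,81.892 105.718,80.140 101.487,81.892 99.735,86.123 101.487,90.354 105.718,92.106 109.949,90.354" fill="none" stroke="#ff00ff"/>
  <polyline points="129.709,31.900 119.596,31.423 99.131,44.719 82.147,64.743 82.477,84.445" fill="none" stroke="#ff00ff"/>
</svg>

Machine Y-up, SVG Y-down with viewBox height 108.409, so y_svg = 108.409 − y_machine; X carries over. Every run uses S587, so all elements get stroke `#ff00ff` (score).

Run 1: The run returns to its start, so emit a `<polygon>` with points (Y-flipped): 72.127,75.416 120.764,63.915 86.918,57.218 142.685,22.245.

Run 2: The run returns to its start, so emit a `<polygon>` with points (Y-flipped): 53.006,42.444 69.606,42.444 69.606,65.977 53.006,65.977.

Run 3: The run returns to its start, so emit a `<polygon>` with points (Y-flipped): 111.701,86.123 109.949,81.892 105.718,80.140 101.487,81.892 99.735,86.123 101.487,90.354 105.718,92.106 109.949,90.354.

Run 4: The run is open, so emit a `<polyline>` with points (Y-flipped): 129.709,31.900 119.596,31.423 99.131,44.719 82.147,64.743 82.477,84.445.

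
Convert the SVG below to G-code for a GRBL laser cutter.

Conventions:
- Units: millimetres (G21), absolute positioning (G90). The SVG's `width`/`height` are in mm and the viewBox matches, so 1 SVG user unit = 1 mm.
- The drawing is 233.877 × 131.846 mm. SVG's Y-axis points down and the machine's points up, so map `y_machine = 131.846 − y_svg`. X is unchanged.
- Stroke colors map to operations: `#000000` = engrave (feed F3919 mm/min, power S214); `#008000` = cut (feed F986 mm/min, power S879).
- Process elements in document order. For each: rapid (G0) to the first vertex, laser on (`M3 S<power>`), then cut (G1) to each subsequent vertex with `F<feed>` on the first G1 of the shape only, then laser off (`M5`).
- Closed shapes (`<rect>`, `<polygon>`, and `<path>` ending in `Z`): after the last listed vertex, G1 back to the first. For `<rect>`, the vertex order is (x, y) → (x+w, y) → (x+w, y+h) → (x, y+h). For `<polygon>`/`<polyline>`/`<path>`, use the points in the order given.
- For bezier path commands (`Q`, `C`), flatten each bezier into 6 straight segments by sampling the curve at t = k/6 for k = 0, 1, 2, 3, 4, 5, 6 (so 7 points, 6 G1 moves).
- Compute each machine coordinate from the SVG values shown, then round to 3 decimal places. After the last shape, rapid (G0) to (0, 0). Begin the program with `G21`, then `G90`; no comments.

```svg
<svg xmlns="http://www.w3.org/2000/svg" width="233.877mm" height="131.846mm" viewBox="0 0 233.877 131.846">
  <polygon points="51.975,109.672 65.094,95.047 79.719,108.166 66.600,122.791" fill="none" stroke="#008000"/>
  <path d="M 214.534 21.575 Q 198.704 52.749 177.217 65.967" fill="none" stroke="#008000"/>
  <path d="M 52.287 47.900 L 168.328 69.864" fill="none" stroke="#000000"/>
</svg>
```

1 u = 1 mm; y_m = 131.846 − y.

[1] `<polygon>` regular polygon, #008000→cut S879 F986: (51.975,22.174) → (65.094,36.799) → (79.719,23.680) → (66.600,9.055) → (51.975,22.174) (closed)

[2] `<path>` quadratic bezier, #008000→cut S879 F986: (214.534,110.271) → (209.100,100.378) → (203.352,91.483) → (197.290,83.586) → (190.913,76.686) → (184.222,70.784) → (177.217,65.879)

[3] `<path>` line segment, #000000→engrave S214 F3919: (52.287,83.946) → (168.328,61.982)

G21
G90
G0 X51.975 Y22.174
M3 S879
G1 X65.094 Y36.799 F986
G1 X79.719 Y23.680
G1 X66.600 Y9.055
G1 X51.975 Y22.174
M5
G0 X214.534 Y110.271
M3 S879
G1 X209.100 Y100.378 F986
G1 X203.352 Y91.483
G1 X197.290 Y83.586
G1 X190.913 Y76.686
G1 X184.222 Y70.784
G1 X177.217 Y65.879
M5
G0 X52.287 Y83.946
M3 S214
G1 X168.328 Y61.982 F3919
M5
G0 X0.000 Y0.000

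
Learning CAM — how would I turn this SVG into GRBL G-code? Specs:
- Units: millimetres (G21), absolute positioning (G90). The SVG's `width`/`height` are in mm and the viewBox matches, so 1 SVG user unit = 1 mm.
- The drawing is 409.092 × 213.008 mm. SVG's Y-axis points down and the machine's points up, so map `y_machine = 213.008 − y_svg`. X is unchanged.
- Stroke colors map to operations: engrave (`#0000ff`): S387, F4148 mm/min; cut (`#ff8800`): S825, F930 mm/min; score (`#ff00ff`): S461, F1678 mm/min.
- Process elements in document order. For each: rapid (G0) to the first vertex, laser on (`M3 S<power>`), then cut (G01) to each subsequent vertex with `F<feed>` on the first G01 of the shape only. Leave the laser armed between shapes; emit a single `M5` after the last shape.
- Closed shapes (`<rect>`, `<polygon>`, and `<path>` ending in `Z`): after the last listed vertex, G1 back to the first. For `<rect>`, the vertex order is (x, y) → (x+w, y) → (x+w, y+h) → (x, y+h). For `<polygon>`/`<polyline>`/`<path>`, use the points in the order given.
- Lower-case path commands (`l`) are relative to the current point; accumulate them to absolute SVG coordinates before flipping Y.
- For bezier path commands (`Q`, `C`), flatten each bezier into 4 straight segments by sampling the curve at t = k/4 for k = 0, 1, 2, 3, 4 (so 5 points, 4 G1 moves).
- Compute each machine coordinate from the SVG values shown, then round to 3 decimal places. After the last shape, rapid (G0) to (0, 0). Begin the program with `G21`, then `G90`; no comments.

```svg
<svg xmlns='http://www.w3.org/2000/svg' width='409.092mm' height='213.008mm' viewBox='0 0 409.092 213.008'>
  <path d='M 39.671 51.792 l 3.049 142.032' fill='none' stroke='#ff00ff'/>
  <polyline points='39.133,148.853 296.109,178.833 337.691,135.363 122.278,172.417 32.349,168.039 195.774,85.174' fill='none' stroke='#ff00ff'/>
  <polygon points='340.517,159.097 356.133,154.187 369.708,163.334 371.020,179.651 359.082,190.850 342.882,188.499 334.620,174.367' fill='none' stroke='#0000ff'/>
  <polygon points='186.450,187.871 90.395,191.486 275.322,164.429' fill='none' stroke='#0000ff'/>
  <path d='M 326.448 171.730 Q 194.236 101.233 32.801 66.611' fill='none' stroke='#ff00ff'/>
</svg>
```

1 u = 1 mm; y_m = 213.008 − y.

[1] `<path>` line segment, #ff00ff→score S461 F1678: (39.671,161.216) → (42.720,19.184)

[2] `<polyline>` open polyline, #ff00ff→score S461 F1678: (39.133,64.155) → (296.109,34.175) → (337.691,77.645) → (122.278,40.591) → (32.349,44.969) → (195.774,127.834)

[3] `<polygon>` regular polygon, #0000ff→engrave S387 F4148: (340.517,53.911) → (356.133,58.821) → (369.708,49.674) → (371.020,33.357) → (359.082,22.158) → (342.882,24.509) → (334.620,38.641) → (340.517,53.911) (closed)

[4] `<polygon>` closed polygon, #0000ff→engrave S387 F4148: (186.450,25.137) → (90.395,21.522) → (275.322,48.579) → (186.450,25.137) (closed)

[5] `<path>` quadratic bezier, #ff00ff→score S461 F1678: (326.448,41.278) → (258.516,74.284) → (186.930,102.806) → (111.692,126.844) → (32.801,146.397)

G21
G90
G0 X39.671 Y161.216
M3 S461
G01 X42.720 Y19.184 F1678
G0 X39.133 Y64.155
M3 S461
G01 X296.109 Y34.175 F1678
G01 X337.691 Y77.645
G01 X122.278 Y40.591
G01 X32.349 Y44.969
G01 X195.774 Y127.834
G0 X340.517 Y53.911
M3 S387
G01 X356.133 Y58.821 F4148
G01 X369.708 Y49.674
G01 X371.020 Y33.357
G01 X359.082 Y22.158
G01 X342.882 Y24.509
G01 X334.620 Y38.641
G01 X340.517 Y53.911
G0 X186.450 Y25.137
M3 S387
G01 X90.395 Y21.522 F4148
G01 X275.322 Y48.579
G01 X186.450 Y25.137
G0 X326.448 Y41.278
M3 S461
G01 X258.516 Y74.284 F1678
G01 X186.930 Y102.806
G01 X111.692 Y126.844
G01 X32.801 Y146.397
M5
G0 X0.000 Y0.000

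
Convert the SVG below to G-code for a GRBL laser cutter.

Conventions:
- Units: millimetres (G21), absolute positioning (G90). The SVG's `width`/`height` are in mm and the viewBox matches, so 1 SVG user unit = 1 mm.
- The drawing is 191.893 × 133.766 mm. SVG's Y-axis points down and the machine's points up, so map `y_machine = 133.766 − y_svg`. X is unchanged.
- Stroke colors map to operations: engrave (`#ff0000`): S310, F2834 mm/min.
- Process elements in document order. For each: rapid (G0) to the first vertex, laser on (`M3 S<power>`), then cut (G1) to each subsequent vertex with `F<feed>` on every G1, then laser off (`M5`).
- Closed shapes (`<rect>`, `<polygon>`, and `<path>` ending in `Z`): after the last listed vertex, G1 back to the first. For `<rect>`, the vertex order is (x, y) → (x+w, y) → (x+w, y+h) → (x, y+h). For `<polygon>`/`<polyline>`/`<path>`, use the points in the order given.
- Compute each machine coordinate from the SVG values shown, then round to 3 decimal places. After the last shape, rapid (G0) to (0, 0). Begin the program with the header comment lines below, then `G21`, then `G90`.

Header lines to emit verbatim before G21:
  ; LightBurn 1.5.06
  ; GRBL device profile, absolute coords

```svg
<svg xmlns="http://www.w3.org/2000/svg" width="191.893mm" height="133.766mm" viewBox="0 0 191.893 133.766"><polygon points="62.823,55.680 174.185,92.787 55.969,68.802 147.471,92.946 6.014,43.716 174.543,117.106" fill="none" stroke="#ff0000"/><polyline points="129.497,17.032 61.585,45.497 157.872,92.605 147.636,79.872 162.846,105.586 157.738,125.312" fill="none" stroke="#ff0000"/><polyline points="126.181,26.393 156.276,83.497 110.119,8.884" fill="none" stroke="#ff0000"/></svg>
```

1 u = 1 mm; y_m = 133.766 − y.

[1] `<polygon>` closed polygon, #ff0000→engrave S310 F2834: (62.823,78.086) → (174.185,40.979) → (55.969,64.964) → (147.471,40.820) → (6.014,90.050) → (174.543,16.660) → (62.823,78.086) (closed)

[2] `<polyline>` open polyline, #ff0000→engrave S310 F2834: (129.497,116.734) → (61.585,88.269) → (157.872,41.161) → (147.636,53.894) → (162.846,28.180) → (157.738,8.454)

[3] `<polyline>` open polyline, #ff0000→engrave S310 F2834: (126.181,107.373) → (156.276,50.269) → (110.119,124.882)

; LightBurn 1.5.06
; GRBL device profile, absolute coords
G21
G90
G0 X62.823 Y78.086
M3 S310
G1 X174.185 Y40.979 F2834
G1 X55.969 Y64.964 F2834
G1 X147.471 Y40.820 F2834
G1 X6.014 Y90.050 F2834
G1 X174.543 Y16.660 F2834
G1 X62.823 Y78.086 F2834
M5
G0 X129.497 Y116.734
M3 S310
G1 X61.585 Y88.269 F2834
G1 X157.872 Y41.161 F2834
G1 X147.636 Y53.894 F2834
G1 X162.846 Y28.180 F2834
G1 X157.738 Y8.454 F2834
M5
G0 X126.181 Y107.373
M3 S310
G1 X156.276 Y50.269 F2834
G1 X110.119 Y124.882 F2834
M5
G0 X0.000 Y0.000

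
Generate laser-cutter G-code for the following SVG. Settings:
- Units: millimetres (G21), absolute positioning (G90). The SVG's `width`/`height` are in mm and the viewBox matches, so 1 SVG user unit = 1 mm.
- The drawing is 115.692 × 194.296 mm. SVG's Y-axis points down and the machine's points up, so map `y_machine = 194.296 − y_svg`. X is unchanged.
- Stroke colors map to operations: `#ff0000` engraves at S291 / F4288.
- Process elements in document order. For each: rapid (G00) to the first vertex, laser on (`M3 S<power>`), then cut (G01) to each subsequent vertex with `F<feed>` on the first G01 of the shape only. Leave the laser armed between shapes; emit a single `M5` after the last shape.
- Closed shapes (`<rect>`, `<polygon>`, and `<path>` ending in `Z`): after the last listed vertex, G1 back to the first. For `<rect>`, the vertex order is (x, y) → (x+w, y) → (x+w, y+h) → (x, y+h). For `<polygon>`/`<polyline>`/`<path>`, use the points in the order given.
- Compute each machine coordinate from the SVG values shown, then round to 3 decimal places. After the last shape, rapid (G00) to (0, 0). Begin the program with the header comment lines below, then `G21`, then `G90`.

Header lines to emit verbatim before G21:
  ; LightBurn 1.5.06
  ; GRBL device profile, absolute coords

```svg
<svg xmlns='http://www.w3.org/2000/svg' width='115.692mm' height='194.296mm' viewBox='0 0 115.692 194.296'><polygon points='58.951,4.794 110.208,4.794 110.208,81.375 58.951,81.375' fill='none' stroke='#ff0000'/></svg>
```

; LightBurn 1.5.06
; GRBL device profile, absolute coords
G21
G90
G00 X58.951 Y189.502
M3 S291
G01 X110.208 Y189.502 F4288
G01 X110.208 Y112.921
G01 X58.951 Y112.921
G01 X58.951 Y189.502
M5
G00 X0.000 Y0.000

1 u = 1 mm; y_m = 194.296 − y.

[1] `<polygon>` rectangle, #ff0000→engrave S291 F4288: (58.951,189.502) → (110.208,189.502) → (110.208,112.921) → (58.951,112.921) → (58.951,189.502) (closed)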